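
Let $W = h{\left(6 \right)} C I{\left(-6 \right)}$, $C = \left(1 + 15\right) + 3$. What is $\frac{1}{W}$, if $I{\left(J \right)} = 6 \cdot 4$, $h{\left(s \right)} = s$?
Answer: $\frac{1}{2736} \approx 0.0003655$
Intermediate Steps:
$C = 19$ ($C = 16 + 3 = 19$)
$I{\left(J \right)} = 24$
$W = 2736$ ($W = 6 \cdot 19 \cdot 24 = 114 \cdot 24 = 2736$)
$\frac{1}{W} = \frac{1}{2736}$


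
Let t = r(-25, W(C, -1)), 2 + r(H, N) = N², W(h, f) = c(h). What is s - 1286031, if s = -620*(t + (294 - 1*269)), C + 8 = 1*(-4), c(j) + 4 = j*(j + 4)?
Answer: -6547971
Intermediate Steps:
c(j) = -4 + j*(4 + j) (c(j) = -4 + j*(j + 4) = -4 + j*(4 + j))
C = -12 (C = -8 + 1*(-4) = -8 - 4 = -12)
W(h, f) = -4 + h² + 4*h
r(H, N) = -2 + N²
t = 8462 (t = -2 + (-4 + (-12)² + 4*(-12))² = -2 + (-4 + 144 - 48)² = -2 + 92² = -2 + 8464 = 8462)
s = -5261940 (s = -620*(8462 + (294 - 1*269)) = -620*(8462 + (294 - 269)) = -620*(8462 + 25) = -620*8487 = -5261940)
s - 1286031 = -5261940 - 1286031 = -6547971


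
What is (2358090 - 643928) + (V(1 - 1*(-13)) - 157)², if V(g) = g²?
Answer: 1715683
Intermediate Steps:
(2358090 - 643928) + (V(1 - 1*(-13)) - 157)² = (2358090 - 643928) + ((1 - 1*(-13))² - 157)² = 1714162 + ((1 + 13)² - 157)² = 1714162 + (14² - 157)² = 1714162 + (196 - 157)² = 1714162 + 39² = 1714162 + 1521 = 1715683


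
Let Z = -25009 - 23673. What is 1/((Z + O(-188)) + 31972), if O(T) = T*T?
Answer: 1/18634 ≈ 5.3665e-5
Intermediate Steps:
O(T) = T**2
Z = -48682
1/((Z + O(-188)) + 31972) = 1/((-48682 + (-188)**2) + 31972) = 1/((-48682 + 35344) + 31972) = 1/(-13338 + 31972) = 1/18634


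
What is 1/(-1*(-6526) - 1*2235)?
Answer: 1/4291 ≈ 0.00023305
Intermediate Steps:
1/(-1*(-6526) - 1*2235) = 1/(6526 - 2235) = 1/4291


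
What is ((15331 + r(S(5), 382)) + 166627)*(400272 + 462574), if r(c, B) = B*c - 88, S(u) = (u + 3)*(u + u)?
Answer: 183294375780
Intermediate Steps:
S(u) = 2*u*(3 + u) (S(u) = (3 + u)*(2*u) = 2*u*(3 + u))
r(c, B) = -88 + B*c
((15331 + r(S(5), 382)) + 166627)*(400272 + 462574) = ((15331 + (-88 + 382*(2*5*(3 + 5)))) + 166627)*(400272 + 462574) = ((15331 + (-88 + 382*(2*5*8))) + 166627)*862846 = ((15331 + (-88 + 382*80)) + 166627)*862846 = ((15331 + (-88 + 30560)) + 166627)*862846 = ((15331 + 30472) + 166627)*862846 = (45803 + 166627)*862846 = 212430*862846 = 183294375780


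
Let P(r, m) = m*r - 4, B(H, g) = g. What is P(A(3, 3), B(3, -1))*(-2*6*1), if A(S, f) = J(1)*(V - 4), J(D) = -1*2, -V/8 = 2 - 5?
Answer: -432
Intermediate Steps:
V = 24 (V = -8*(2 - 5) = -8*(-3) = 24)
J(D) = -2
A(S, f) = -40 (A(S, f) = -2*(24 - 4) = -2*20 = -40)
P(r, m) = -4 + m*r
P(A(3, 3), B(3, -1))*(-2*6*1) = (-4 - 1*(-40))*(-2*6*1) = (-4 + 40)*(-12*1) = 36*(-12) = -432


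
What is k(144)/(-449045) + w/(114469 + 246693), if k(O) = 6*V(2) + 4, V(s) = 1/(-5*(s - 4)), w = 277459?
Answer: 622949576549/810889951450 ≈ 0.76823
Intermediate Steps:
V(s) = 1/(20 - 5*s) (V(s) = 1/(-5*(-4 + s)) = 1/(20 - 5*s))
k(O) = 23/5 (k(O) = 6*(-1/(-20 + 5*2)) + 4 = 6*(-1/(-20 + 10)) + 4 = 6*(-1/(-10)) + 4 = 6*(-1*(-1/10)) + 4 = 6*(1/10) + 4 = 3/5 + 4 = 23/5)
k(144)/(-449045) + w/(114469 + 246693) = (23/5)/(-449045) + 277459/(114469 + 246693) = (23/5)*(-1/449045) + 277459/361162 = -23/2245225 + 277459*(1/361162) = -23/2245225 + 277459/361162 = 622949576549/810889951450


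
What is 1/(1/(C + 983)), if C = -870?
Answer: 113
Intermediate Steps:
1/(1/(C + 983)) = 1/(1/(-870 + 983)) = 1/(1/113) = 113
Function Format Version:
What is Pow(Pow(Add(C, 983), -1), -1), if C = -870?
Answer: 113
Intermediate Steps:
Pow(Pow(Add(C, 983), -1), -1) = Pow(Pow(Add(-870, 983), -1), -1) = Pow(Pow(113, -1), -1) = Pow(Rational(1, 113), -1) = 113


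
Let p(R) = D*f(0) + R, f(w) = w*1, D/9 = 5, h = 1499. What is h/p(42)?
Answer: 1499/42 ≈ 35.690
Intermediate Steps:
D = 45 (D = 9*5 = 45)
f(w) = w
p(R) = R (p(R) = 45*0 + R = 0 + R = R)
h/p(42) = 1499/42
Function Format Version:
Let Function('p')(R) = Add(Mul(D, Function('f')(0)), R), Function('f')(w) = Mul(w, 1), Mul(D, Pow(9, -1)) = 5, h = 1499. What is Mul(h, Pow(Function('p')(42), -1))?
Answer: Rational(1499, 42) ≈ 35.690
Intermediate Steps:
D = 45 (D = Mul(9, 5) = 45)
Function('f')(w) = w
Function('p')(R) = R (Function('p')(R) = Add(Mul(45, 0), R) = Add(0, R) = R)
Mul(h, Pow(Function('p')(42), -1)) = Mul(1499, Pow(42, -1)) = Mul(1499, Rational(1, 42)) = Rational(1499, 42)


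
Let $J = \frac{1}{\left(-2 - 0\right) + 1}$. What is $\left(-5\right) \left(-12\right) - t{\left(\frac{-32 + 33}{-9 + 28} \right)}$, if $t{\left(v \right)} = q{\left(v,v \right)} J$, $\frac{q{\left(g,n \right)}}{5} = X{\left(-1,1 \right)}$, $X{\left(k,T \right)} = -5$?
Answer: $35$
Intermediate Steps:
$q{\left(g,n \right)} = -25$ ($q{\left(g,n \right)} = 5 \left(-5\right) = -25$)
$J = -1$ ($J = \frac{1}{\left(-2 + 0\right) + 1} = \frac{1}{-2 + 1} = \frac{1}{-1} = -1$)
$t{\left(v \right)} = 25$ ($t{\left(v \right)} = \left(-25\right) \left(-1\right) = 25$)
$\left(-5\right) \left(-12\right) - t{\left(\frac{-32 + 33}{-9 + 28} \right)} = \left(-5\right) \left(-12\right) - 25 = 60 - 25 = 35$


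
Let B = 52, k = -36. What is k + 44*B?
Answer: 2252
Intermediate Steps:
k + 44*B = -36 + 44*52 = -36 + 2288 = 2252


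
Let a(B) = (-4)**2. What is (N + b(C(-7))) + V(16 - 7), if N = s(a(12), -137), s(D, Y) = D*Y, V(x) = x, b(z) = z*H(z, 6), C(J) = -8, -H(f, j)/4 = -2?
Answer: -2247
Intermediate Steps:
H(f, j) = 8 (H(f, j) = -4*(-2) = 8)
a(B) = 16
b(z) = 8*z (b(z) = z*8 = 8*z)
N = -2192 (N = 16*(-137) = -2192)
(N + b(C(-7))) + V(16 - 7) = (-2192 + 8*(-8)) + (16 - 7) = (-2192 - 64) + 9 = -2256 + 9 = -2247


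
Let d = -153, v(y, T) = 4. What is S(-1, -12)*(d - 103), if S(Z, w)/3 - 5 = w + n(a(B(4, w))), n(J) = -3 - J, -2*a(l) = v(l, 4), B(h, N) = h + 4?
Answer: 6144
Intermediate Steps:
B(h, N) = 4 + h
a(l) = -2 (a(l) = -½*4 = -2)
S(Z, w) = 12 + 3*w (S(Z, w) = 15 + 3*(w + (-3 - 1*(-2))) = 15 + 3*(w + (-3 + 2)) = 15 + 3*(w - 1) = 15 + 3*(-1 + w) = 15 + (-3 + 3*w) = 12 + 3*w)
S(-1, -12)*(d - 103) = (12 + 3*(-12))*(-153 - 103) = (12 - 36)*(-256) = -24*(-256) = 6144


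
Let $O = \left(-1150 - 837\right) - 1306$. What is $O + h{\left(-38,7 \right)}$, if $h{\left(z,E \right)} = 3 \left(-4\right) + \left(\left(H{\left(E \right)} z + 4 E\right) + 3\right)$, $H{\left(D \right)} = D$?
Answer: $-3540$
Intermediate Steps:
$O = -3293$ ($O = -1987 - 1306 = -3293$)
$h{\left(z,E \right)} = -9 + 4 E + E z$ ($h{\left(z,E \right)} = 3 \left(-4\right) + \left(\left(E z + 4 E\right) + 3\right) = -12 + \left(\left(4 E + E z\right) + 3\right) = -12 + \left(3 + 4 E + E z\right) = -9 + 4 E + E z$)
$O + h{\left(-38,7 \right)} = -3293 + \left(-9 + 4 \cdot 7 + 7 \left(-38\right)\right) = -3293 - 247 = -3540$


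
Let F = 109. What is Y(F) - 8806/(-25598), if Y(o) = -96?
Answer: -1224301/12799 ≈ -95.656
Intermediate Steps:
Y(F) - 8806/(-25598) = -96 - 8806/(-25598) = -96 - 8806*(-1)/25598 = -96 - 1*(-4403/12799) = -96 + 4403/12799 = -1224301/12799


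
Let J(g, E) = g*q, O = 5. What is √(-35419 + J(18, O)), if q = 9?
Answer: I*√35257 ≈ 187.77*I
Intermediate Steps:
J(g, E) = 9*g (J(g, E) = g*9 = 9*g)
√(-35419 + J(18, O)) = √(-35419 + 9*18) = √(-35419 + 162) = √(-35257) = I*√35257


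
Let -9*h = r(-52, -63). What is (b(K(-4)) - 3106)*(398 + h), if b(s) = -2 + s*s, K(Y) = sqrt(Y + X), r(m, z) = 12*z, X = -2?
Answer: -1500948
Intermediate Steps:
h = 84 (h = -4*(-63)/3 = -1/9*(-756) = 84)
K(Y) = sqrt(-2 + Y) (K(Y) = sqrt(Y - 2) = sqrt(-2 + Y))
b(s) = -2 + s**2
(b(K(-4)) - 3106)*(398 + h) = ((-2 + (sqrt(-2 - 4))**2) - 3106)*(398 + 84) = ((-2 + (sqrt(-6))**2) - 3106)*482 = ((-2 + (I*sqrt(6))**2) - 3106)*482 = ((-2 - 6) - 3106)*482 = (-8 - 3106)*482 = -3114*482 = -1500948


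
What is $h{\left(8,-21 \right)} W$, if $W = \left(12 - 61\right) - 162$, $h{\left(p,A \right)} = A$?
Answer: $4431$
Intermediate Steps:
$W = -211$ ($W = -49 - 162 = -211$)
$h{\left(8,-21 \right)} W = \left(-21\right) \left(-211\right) = 4431$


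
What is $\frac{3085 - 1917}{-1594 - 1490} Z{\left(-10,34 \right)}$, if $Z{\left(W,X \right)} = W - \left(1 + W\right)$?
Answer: $\frac{292}{771} \approx 0.37873$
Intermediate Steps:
$Z{\left(W,X \right)} = -1$
$\frac{3085 - 1917}{-1594 - 1490} Z{\left(-10,34 \right)} = \frac{3085 - 1917}{-1594 - 1490} \left(-1\right) = \frac{1168}{-3084} \left(-1\right) = 1168 \left(- \frac{1}{3084}\right) \left(-1\right) = \left(- \frac{292}{771}\right) \left(-1\right) = \frac{292}{771}$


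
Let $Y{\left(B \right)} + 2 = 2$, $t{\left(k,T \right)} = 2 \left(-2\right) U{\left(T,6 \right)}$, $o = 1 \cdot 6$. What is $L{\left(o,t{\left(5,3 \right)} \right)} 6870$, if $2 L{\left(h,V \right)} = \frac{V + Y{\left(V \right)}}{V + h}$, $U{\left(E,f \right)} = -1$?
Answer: $1374$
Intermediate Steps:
$o = 6$
$t{\left(k,T \right)} = 4$ ($t{\left(k,T \right)} = 2 \left(-2\right) \left(-1\right) = \left(-4\right) \left(-1\right) = 4$)
$Y{\left(B \right)} = 0$ ($Y{\left(B \right)} = -2 + 2 = 0$)
$L{\left(h,V \right)} = \frac{V}{2 \left(V + h\right)}$ ($L{\left(h,V \right)} = \frac{\left(V + 0\right) \frac{1}{V + h}}{2} = \frac{V \frac{1}{V + h}}{2} = \frac{V}{2 \left(V + h\right)}$)
$L{\left(o,t{\left(5,3 \right)} \right)} 6870 = \frac{1}{2} \cdot 4 \frac{1}{4 + 6} \cdot 6870 = \frac{1}{2} \cdot 4 \cdot \frac{1}{10} \cdot 6870 = \frac{1}{5} \cdot 6870 = 1374$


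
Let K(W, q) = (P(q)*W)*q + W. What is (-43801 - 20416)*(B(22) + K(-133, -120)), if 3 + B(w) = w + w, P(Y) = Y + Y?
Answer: 245982704764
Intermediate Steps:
P(Y) = 2*Y
K(W, q) = W + 2*W*q² (K(W, q) = ((2*q)*W)*q + W = (2*W*q)*q + W = 2*W*q² + W = W + 2*W*q²)
B(w) = -3 + 2*w (B(w) = -3 + (w + w) = -3 + 2*w)
(-43801 - 20416)*(B(22) + K(-133, -120)) = (-43801 - 20416)*((-3 + 2*22) - 133*(1 + 2*(-120)²)) = -64217*((-3 + 44) - 133*(1 + 2*14400)) = -64217*(41 - 133*(1 + 28800)) = -64217*(41 - 133*28801) = -64217*(41 - 3830533) = -64217*(-3830492) = 245982704764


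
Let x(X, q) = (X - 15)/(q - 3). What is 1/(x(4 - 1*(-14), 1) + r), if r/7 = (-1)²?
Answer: 2/11 ≈ 0.18182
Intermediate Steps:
x(X, q) = (-15 + X)/(-3 + q)
r = 7 (r = 7*(-1)² = 7*1 = 7)
1/(x(4 - 1*(-14), 1) + r) = 1/((-15 + (4 - 1*(-14)))/(-3 + 1) + 7) = 1/((-15 + (4 + 14))/(-2) + 7) = 1/(-(-15 + 18)/2 + 7) = 1/(-½*3 + 7) = 1/(-3/2 + 7) = 1/(11/2) = 2/11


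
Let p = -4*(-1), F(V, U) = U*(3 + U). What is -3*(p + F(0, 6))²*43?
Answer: -433956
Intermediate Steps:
p = 4
-3*(p + F(0, 6))²*43 = -3*(4 + 6*(3 + 6))²*43 = -3*(4 + 6*9)²*43 = -3*(4 + 54)²*43 = -3*58²*43 = -3*3364*43 = -10092*43 = -433956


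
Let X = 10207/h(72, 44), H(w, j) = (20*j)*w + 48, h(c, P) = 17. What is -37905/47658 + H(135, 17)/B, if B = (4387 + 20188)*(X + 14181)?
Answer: -19503140255431/24525221027450 ≈ -0.79523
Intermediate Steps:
H(w, j) = 48 + 20*j*w (H(w, j) = 20*j*w + 48 = 48 + 20*j*w)
X = 10207/17 ≈ 600.41
B = 6175304300/17 (B = (4387 + 20188)*(10207/17 + 14181) = 24575*(251284/17) = 6175304300/17 ≈ 3.6325e+8)
-37905/47658 + H(135, 17)/B = -37905/47658 + (48 + 20*17*135)/(6175304300/17) = -37905*1/47658 + (48 + 45900)*(17/6175304300) = -12635/15886 + 45948*(17/6175304300) = -12635/15886 + 195279/1543826075 = -19503140255431/24525221027450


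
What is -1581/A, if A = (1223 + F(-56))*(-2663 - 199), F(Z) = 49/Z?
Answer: 2108/4663629 ≈ 0.00045201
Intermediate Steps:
A = -13990887/4 (A = (1223 + 49/(-56))*(-2663 - 199) = (1223 + 49*(-1/56))*(-2862) = (1223 - 7/8)*(-2862) = (9777/8)*(-2862) = -13990887/4 ≈ -3.4977e+6)
-1581/A = -1581/(-13990887/4) = -1581*(-4/13990887) = 2108/4663629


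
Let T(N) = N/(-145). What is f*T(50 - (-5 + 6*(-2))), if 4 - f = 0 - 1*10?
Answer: -938/145 ≈ -6.4690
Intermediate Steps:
T(N) = -N/145 (T(N) = N*(-1/145) = -N/145)
f = 14 (f = 4 - (0 - 1*10) = 4 - (0 - 10) = 4 - 1*(-10) = 4 + 10 = 14)
f*T(50 - (-5 + 6*(-2))) = 14*(-(50 - (-5 + 6*(-2)))/145) = 14*(-(50 - (-5 - 12))/145) = 14*(-(50 - 1*(-17))/145) = 14*(-(50 + 17)/145) = 14*(-1/145*67) = 14*(-67/145) = -938/145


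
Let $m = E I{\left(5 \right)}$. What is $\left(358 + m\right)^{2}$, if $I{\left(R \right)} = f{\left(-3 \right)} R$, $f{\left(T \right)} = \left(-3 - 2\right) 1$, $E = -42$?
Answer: $1982464$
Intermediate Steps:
$f{\left(T \right)} = -5$ ($f{\left(T \right)} = \left(-5\right) 1 = -5$)
$I{\left(R \right)} = - 5 R$
$m = 1050$ ($m = - 42 \left(\left(-5\right) 5\right) = \left(-42\right) \left(-25\right) = 1050$)
$\left(358 + m\right)^{2} = \left(358 + 1050\right)^{2} = 1408^{2} = 1982464$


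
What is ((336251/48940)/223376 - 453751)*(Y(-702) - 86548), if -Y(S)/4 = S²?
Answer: 110949617069125422363/118826320 ≈ 9.3371e+11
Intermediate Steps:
Y(S) = -4*S²
((336251/48940)/223376 - 453751)*(Y(-702) - 86548) = ((336251/48940)/223376 - 453751)*(-4*(-702)² - 86548) = ((336251*(1/48940))*(1/223376) - 453751)*(-4*492804 - 86548) = ((336251/48940)*(1/223376) - 453751)*(-1971216 - 86548) = (336251/10932021440 - 453751)*(-2057764) = -4960415660085189/10932021440*(-2057764) = 110949617069125422363/118826320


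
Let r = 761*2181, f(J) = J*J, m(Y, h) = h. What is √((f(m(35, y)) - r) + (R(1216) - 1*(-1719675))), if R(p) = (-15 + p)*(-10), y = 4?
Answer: 2*√11985 ≈ 218.95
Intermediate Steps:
R(p) = 150 - 10*p
f(J) = J²
r = 1659741
√((f(m(35, y)) - r) + (R(1216) - 1*(-1719675))) = √((4² - 1*1659741) + ((150 - 10*1216) - 1*(-1719675))) = √((16 - 1659741) + ((150 - 12160) + 1719675)) = √(-1659725 + (-12010 + 1719675)) = √(-1659725 + 1707665) = √47940 = 2*√11985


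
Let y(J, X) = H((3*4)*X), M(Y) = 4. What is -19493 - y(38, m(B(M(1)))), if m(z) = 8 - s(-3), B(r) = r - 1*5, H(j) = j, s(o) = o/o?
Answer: -19577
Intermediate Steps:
s(o) = 1
B(r) = -5 + r (B(r) = r - 5 = -5 + r)
m(z) = 7 (m(z) = 8 - 1*1 = 8 - 1 = 7)
y(J, X) = 12*X (y(J, X) = (3*4)*X = 12*X)
-19493 - y(38, m(B(M(1)))) = -19493 - 12*7 = -19493 - 1*84 = -19493 - 84 = -19577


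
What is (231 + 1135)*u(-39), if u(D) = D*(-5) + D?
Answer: 213096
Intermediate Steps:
u(D) = -4*D (u(D) = -5*D + D = -4*D)
(231 + 1135)*u(-39) = (231 + 1135)*(-4*(-39)) = 1366*156 = 213096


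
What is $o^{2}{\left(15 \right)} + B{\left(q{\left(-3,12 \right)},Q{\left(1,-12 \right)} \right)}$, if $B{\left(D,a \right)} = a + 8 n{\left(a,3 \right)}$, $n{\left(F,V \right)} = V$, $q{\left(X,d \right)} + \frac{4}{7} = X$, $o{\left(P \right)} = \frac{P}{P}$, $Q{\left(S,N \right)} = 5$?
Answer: $30$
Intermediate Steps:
$o{\left(P \right)} = 1$
$q{\left(X,d \right)} = - \frac{4}{7} + X$
$B{\left(D,a \right)} = 24 + a$ ($B{\left(D,a \right)} = a + 8 \cdot 3 = a + 24 = 24 + a$)
$o^{2}{\left(15 \right)} + B{\left(q{\left(-3,12 \right)},Q{\left(1,-12 \right)} \right)} = 1^{2} + \left(24 + 5\right) = 1 + 29 = 30$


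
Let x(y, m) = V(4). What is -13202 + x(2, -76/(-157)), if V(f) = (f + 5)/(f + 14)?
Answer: -26403/2 ≈ -13202.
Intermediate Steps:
V(f) = (5 + f)/(14 + f)
x(y, m) = ½ (x(y, m) = (5 + 4)/(14 + 4) = 9/18 = (1/18)*9 = ½)
-13202 + x(2, -76/(-157)) = -13202 + ½ = -26403/2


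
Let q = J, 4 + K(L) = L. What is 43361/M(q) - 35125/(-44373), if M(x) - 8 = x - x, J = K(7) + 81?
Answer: 1924338653/354984 ≈ 5420.9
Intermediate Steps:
K(L) = -4 + L
J = 84 (J = (-4 + 7) + 81 = 3 + 81 = 84)
q = 84
M(x) = 8 (M(x) = 8 + (x - x) = 8 + 0 = 8)
43361/M(q) - 35125/(-44373) = 43361/8 - 35125/(-44373) = 43361*(1/8) - 35125*(-1/44373) = 43361/8 + 35125/44373 = 1924338653/354984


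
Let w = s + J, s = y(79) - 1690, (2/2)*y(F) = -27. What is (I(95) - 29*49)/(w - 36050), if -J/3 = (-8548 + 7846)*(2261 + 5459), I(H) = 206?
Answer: -405/5406851 ≈ -7.4905e-5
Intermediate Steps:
y(F) = -27
J = 16258320 (J = -3*(-8548 + 7846)*(2261 + 5459) = -(-2106)*7720 = -3*(-5419440) = 16258320)
s = -1717 (s = -27 - 1690 = -1717)
w = 16256603 (w = -1717 + 16258320 = 16256603)
(I(95) - 29*49)/(w - 36050) = (206 - 29*49)/(16256603 - 36050) = (206 - 1421)/16220553 = -1215*1/16220553 = -405/5406851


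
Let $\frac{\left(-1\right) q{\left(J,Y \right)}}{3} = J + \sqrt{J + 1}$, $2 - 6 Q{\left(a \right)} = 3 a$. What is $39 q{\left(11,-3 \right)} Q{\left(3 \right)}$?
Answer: $\frac{3003}{2} + 273 \sqrt{3} \approx 1974.3$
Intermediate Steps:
$Q{\left(a \right)} = \frac{1}{3} - \frac{a}{2}$ ($Q{\left(a \right)} = \frac{1}{3} - \frac{3 a}{6} = \frac{1}{3} - \frac{a}{2}$)
$q{\left(J,Y \right)} = - 3 J - 3 \sqrt{1 + J}$ ($q{\left(J,Y \right)} = - 3 \left(J + \sqrt{J + 1}\right) = - 3 \left(J + \sqrt{1 + J}\right) = - 3 J - 3 \sqrt{1 + J}$)
$39 q{\left(11,-3 \right)} Q{\left(3 \right)} = 39 \left(\left(-3\right) 11 - 3 \sqrt{1 + 11}\right) \left(\frac{1}{3} - \frac{3}{2}\right) = 39 \left(-33 - 3 \sqrt{12}\right) \left(\frac{1}{3} - \frac{3}{2}\right) = 39 \left(-33 - 3 \cdot 2 \sqrt{3}\right) \left(- \frac{7}{6}\right) = 39 \left(-33 - 6 \sqrt{3}\right) \left(- \frac{7}{6}\right) = \left(-1287 - 234 \sqrt{3}\right) \left(- \frac{7}{6}\right) = \frac{3003}{2} + 273 \sqrt{3}$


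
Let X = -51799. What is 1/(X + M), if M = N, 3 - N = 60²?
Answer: -1/55396 ≈ -1.8052e-5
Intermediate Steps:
N = -3597 (N = 3 - 1*60² = 3 - 1*3600 = 3 - 3600 = -3597)
M = -3597
1/(X + M) = 1/(-51799 - 3597) = 1/(-55396) = -1/55396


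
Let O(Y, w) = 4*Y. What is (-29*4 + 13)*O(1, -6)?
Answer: -412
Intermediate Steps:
(-29*4 + 13)*O(1, -6) = (-29*4 + 13)*(4*1) = (-116 + 13)*4 = -103*4 = -412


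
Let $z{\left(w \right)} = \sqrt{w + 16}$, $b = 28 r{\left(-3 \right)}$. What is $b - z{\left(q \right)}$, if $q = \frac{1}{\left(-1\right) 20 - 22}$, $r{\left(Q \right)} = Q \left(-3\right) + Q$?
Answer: $168 - \frac{\sqrt{28182}}{42} \approx 164.0$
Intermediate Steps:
$r{\left(Q \right)} = - 2 Q$ ($r{\left(Q \right)} = - 3 Q + Q = - 2 Q$)
$q = - \frac{1}{42}$ ($q = \frac{1}{-20 - 22} = \frac{1}{-42} = - \frac{1}{42} \approx -0.02381$)
$b = 168$ ($b = 28 \left(\left(-2\right) \left(-3\right)\right) = 28 \cdot 6 = 168$)
$z{\left(w \right)} = \sqrt{16 + w}$
$b - z{\left(q \right)} = 168 - \sqrt{16 - \frac{1}{42}} = 168 - \sqrt{\frac{671}{42}} = 168 - \frac{\sqrt{28182}}{42}$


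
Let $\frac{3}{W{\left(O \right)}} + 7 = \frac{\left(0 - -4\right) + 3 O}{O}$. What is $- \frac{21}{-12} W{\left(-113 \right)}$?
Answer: $- \frac{791}{608} \approx -1.301$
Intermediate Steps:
$W{\left(O \right)} = \frac{3}{-7 + \frac{4 + 3 O}{O}}$ ($W{\left(O \right)} = \frac{3}{-7 + \frac{\left(0 - -4\right) + 3 O}{O}} = \frac{3}{-7 + \frac{\left(0 + 4\right) + 3 O}{O}} = \frac{3}{-7 + \frac{4 + 3 O}{O}}$)
$- \frac{21}{-12} W{\left(-113 \right)} = - \frac{21}{-12} \left(\left(-3\right) \left(-113\right) \frac{1}{-4 + 4 \left(-113\right)}\right) = \left(-21\right) \left(- \frac{1}{12}\right) \left(\left(-3\right) \left(-113\right) \frac{1}{-4 - 452}\right) = \frac{7 \left(\left(-3\right) \left(-113\right) \frac{1}{-456}\right)}{4} = \frac{7 \left(\left(-3\right) \left(-113\right) \left(- \frac{1}{456}\right)\right)}{4} = \frac{7}{4} \left(- \frac{113}{152}\right) = - \frac{791}{608}$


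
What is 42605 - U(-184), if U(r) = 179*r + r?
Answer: 75725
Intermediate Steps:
U(r) = 180*r
42605 - U(-184) = 42605 - 180*(-184) = 42605 - 1*(-33120) = 42605 + 33120 = 75725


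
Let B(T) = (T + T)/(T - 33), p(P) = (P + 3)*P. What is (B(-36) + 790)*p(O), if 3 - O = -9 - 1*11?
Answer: 473044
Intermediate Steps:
O = 23 (O = 3 - (-9 - 1*11) = 3 - (-9 - 11) = 3 - 1*(-20) = 3 + 20 = 23)
p(P) = P*(3 + P) (p(P) = (3 + P)*P = P*(3 + P))
B(T) = 2*T/(-33 + T) (B(T) = (2*T)/(-33 + T) = 2*T/(-33 + T))
(B(-36) + 790)*p(O) = (2*(-36)/(-33 - 36) + 790)*(23*(3 + 23)) = (2*(-36)/(-69) + 790)*(23*26) = (2*(-36)*(-1/69) + 790)*598 = (24/23 + 790)*598 = (18194/23)*598 = 473044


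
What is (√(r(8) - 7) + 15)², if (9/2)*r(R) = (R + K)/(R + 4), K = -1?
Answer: (270 + I*√2226)²/324 ≈ 218.13 + 78.634*I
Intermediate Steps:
r(R) = 2*(-1 + R)/(9*(4 + R)) (r(R) = 2*((R - 1)/(R + 4))/9 = 2*((-1 + R)/(4 + R))/9 = 2*(-1 + R)/(9*(4 + R)))
(√(r(8) - 7) + 15)² = (√(2*(-1 + 8)/(9*(4 + 8)) - 7) + 15)² = (√((2/9)*7/12 - 7) + 15)² = (√((2/9)*(1/12)*7 - 7) + 15)² = (√(7/54 - 7) + 15)² = (√(-371/54) + 15)² = (I*√2226/18 + 15)² = (15 + I*√2226/18)²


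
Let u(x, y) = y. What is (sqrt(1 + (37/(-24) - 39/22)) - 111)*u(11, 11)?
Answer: -1221 + I*sqrt(40326)/12 ≈ -1221.0 + 16.734*I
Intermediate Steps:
(sqrt(1 + (37/(-24) - 39/22)) - 111)*u(11, 11) = (sqrt(1 + (37/(-24) - 39/22)) - 111)*11 = (sqrt(1 + (37*(-1/24) - 39*1/22)) - 111)*11 = (sqrt(1 + (-37/24 - 39/22)) - 111)*11 = (sqrt(1 - 875/264) - 111)*11 = (sqrt(-611/264) - 111)*11 = (I*sqrt(40326)/132 - 111)*11 = (-111 + I*sqrt(40326)/132)*11 = -1221 + I*sqrt(40326)/12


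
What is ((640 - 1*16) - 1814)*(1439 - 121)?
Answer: -1568420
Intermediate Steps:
((640 - 1*16) - 1814)*(1439 - 121) = ((640 - 16) - 1814)*1318 = (624 - 1814)*1318 = -1190*1318 = -1568420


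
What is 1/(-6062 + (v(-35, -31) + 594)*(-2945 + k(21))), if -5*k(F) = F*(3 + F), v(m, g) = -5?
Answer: -5/9000191 ≈ -5.5554e-7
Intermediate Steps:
k(F) = -F*(3 + F)/5
1/(-6062 + (v(-35, -31) + 594)*(-2945 + k(21))) = 1/(-6062 + (-5 + 594)*(-2945 - ⅕*21*(3 + 21))) = 1/(-6062 + 589*(-2945 - ⅕*21*24)) = 1/(-6062 + 589*(-2945 - 504/5)) = 1/(-6062 + 589*(-15229/5)) = 1/(-6062 - 8969881/5) = 1/(-9000191/5) = -5/9000191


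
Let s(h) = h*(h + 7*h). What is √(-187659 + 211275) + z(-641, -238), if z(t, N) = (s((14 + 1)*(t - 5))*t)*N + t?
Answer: 114596809789759 + 24*√41 ≈ 1.1460e+14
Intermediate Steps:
s(h) = 8*h² (s(h) = h*(8*h) = 8*h²)
z(t, N) = t + 8*N*t*(-75 + 15*t)² (z(t, N) = ((8*((14 + 1)*(t - 5))²)*t)*N + t = ((8*(15*(-5 + t))²)*t)*N + t = ((8*(-75 + 15*t)²)*t)*N + t = (8*t*(-75 + 15*t)²)*N + t = 8*N*t*(-75 + 15*t)² + t = t + 8*N*t*(-75 + 15*t)²)
√(-187659 + 211275) + z(-641, -238) = √(-187659 + 211275) - 641*(1 + 1800*(-238)*(-5 - 641)²) = √23616 - 641*(1 + 1800*(-238)*(-646)²) = 24*√41 - 641*(1 + 1800*(-238)*417316) = 24*√41 - 641*(1 - 178778174400) = 24*√41 - 641*(-178778174399) = 24*√41 + 114596809789759 = 114596809789759 + 24*√41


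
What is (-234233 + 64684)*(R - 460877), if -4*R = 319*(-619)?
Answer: 279085622803/4 ≈ 6.9771e+10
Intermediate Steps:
R = 197461/4 (R = -319*(-619)/4 = -1/4*(-197461) = 197461/4 ≈ 49365.)
(-234233 + 64684)*(R - 460877) = (-234233 + 64684)*(197461/4 - 460877) = -169549*(-1646047/4) = 279085622803/4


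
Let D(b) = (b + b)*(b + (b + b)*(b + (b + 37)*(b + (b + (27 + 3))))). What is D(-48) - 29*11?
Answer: 6252737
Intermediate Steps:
D(b) = 2*b*(b + 2*b*(b + (30 + 2*b)*(37 + b))) (D(b) = (2*b)*(b + (2*b)*(b + (37 + b)*(b + (b + 30)))) = (2*b)*(b + (2*b)*(b + (37 + b)*(b + (30 + b)))) = (2*b)*(b + (2*b)*(b + (37 + b)*(30 + 2*b))) = (2*b)*(b + (2*b)*(b + (30 + 2*b)*(37 + b))) = (2*b)*(b + 2*b*(b + (30 + 2*b)*(37 + b))) = 2*b*(b + 2*b*(b + (30 + 2*b)*(37 + b))))
D(-48) - 29*11 = (-48)²*(4442 + 8*(-48)² + 420*(-48)) - 29*11 = 2304*(4442 + 8*2304 - 20160) - 319 = 2304*(4442 + 18432 - 20160) - 319 = 2304*2714 - 319 = 6253056 - 319 = 6252737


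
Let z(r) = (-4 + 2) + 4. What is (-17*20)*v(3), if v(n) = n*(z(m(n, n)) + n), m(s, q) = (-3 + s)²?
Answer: -5100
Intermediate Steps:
z(r) = 2 (z(r) = -2 + 4 = 2)
v(n) = n*(2 + n)
(-17*20)*v(3) = (-17*20)*(3*(2 + 3)) = -1020*5 = -340*15 = -5100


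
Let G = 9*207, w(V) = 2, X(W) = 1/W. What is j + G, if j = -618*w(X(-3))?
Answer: 627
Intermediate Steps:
G = 1863
j = -1236 (j = -618*2 = -1236)
j + G = -1236 + 1863 = 627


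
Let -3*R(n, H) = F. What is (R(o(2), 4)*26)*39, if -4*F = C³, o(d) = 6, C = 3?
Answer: 4563/2 ≈ 2281.5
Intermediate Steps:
F = -27/4 (F = -¼*3³ = -¼*27 = -27/4 ≈ -6.7500)
R(n, H) = 9/4 (R(n, H) = -⅓*(-27/4) = 9/4)
(R(o(2), 4)*26)*39 = ((9/4)*26)*39 = (117/2)*39 = 4563/2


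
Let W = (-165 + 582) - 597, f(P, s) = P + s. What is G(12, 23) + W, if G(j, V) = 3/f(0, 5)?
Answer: -897/5 ≈ -179.40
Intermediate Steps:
G(j, V) = 3/5 (G(j, V) = 3/(0 + 5) = 3/5)
W = -180 (W = 417 - 597 = -180)
G(12, 23) + W = 3/5 - 180 = -897/5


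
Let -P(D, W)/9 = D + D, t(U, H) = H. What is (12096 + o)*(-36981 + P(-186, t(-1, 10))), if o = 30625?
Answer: -1436835393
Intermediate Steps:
P(D, W) = -18*D (P(D, W) = -9*(D + D) = -18*D)
(12096 + o)*(-36981 + P(-186, t(-1, 10))) = (12096 + 30625)*(-36981 - 18*(-186)) = 42721*(-36981 + 3348) = 42721*(-33633) = -1436835393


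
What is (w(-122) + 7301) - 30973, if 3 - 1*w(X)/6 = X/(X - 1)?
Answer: -970058/41 ≈ -23660.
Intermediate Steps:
w(X) = 18 - 6*X/(-1 + X) (w(X) = 18 - 6*X/(X - 1) = 18 - 6*X/(-1 + X))
(w(-122) + 7301) - 30973 = (6*(-3 + 2*(-122))/(-1 - 122) + 7301) - 30973 = (6*(-3 - 244)/(-123) + 7301) - 30973 = (6*(-1/123)*(-247) + 7301) - 30973 = (494/41 + 7301) - 30973 = 299835/41 - 30973 = -970058/41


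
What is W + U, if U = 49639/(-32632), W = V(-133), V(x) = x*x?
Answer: 577177809/32632 ≈ 17687.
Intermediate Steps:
V(x) = x²
W = 17689 (W = (-133)² = 17689)
U = -49639/32632 (U = 49639*(-1/32632) = -49639/32632 ≈ -1.5212)
W + U = 17689 - 49639/32632 = 577177809/32632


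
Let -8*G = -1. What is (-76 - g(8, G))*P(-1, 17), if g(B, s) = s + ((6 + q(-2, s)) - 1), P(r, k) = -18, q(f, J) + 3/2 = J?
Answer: 2871/2 ≈ 1435.5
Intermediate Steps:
q(f, J) = -3/2 + J
G = ⅛ (G = -⅛*(-1) = ⅛ ≈ 0.12500)
g(B, s) = 7/2 + 2*s (g(B, s) = s + ((6 + (-3/2 + s)) - 1) = s + ((9/2 + s) - 1) = s + (7/2 + s) = 7/2 + 2*s)
(-76 - g(8, G))*P(-1, 17) = (-76 - (7/2 + 2*(⅛)))*(-18) = (-76 - (7/2 + ¼))*(-18) = (-76 - 1*15/4)*(-18) = (-76 - 15/4)*(-18) = -319/4*(-18) = 2871/2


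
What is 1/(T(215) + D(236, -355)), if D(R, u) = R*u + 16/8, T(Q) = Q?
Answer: -1/83563 ≈ -1.1967e-5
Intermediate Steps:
D(R, u) = 2 + R*u (D(R, u) = R*u + 16*(⅛) = R*u + 2 = 2 + R*u)
1/(T(215) + D(236, -355)) = 1/(215 + (2 + 236*(-355))) = 1/(215 + (2 - 83780)) = 1/(215 - 83778) = 1/(-83563) = -1/83563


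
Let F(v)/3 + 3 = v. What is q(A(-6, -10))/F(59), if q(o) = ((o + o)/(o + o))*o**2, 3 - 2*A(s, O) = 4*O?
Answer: 1849/672 ≈ 2.7515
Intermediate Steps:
A(s, O) = 3/2 - 2*O
F(v) = -9 + 3*v
q(o) = o**2 (q(o) = ((2*o)/((2*o)))*o**2 = ((2*o)*(1/(2*o)))*o**2 = 1*o**2 = o**2)
q(A(-6, -10))/F(59) = (3/2 - 2*(-10))**2/(-9 + 3*59) = (3/2 + 20)**2/(-9 + 177) = (43/2)**2/168 = (1849/4)*(1/168) = 1849/672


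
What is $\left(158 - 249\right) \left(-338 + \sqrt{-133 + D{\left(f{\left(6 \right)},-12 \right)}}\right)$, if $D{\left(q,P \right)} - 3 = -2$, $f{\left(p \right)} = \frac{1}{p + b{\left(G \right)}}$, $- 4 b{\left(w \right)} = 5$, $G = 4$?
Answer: $30758 - 182 i \sqrt{33} \approx 30758.0 - 1045.5 i$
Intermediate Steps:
$b{\left(w \right)} = - \frac{5}{4}$ ($b{\left(w \right)} = \left(- \frac{1}{4}\right) 5 = - \frac{5}{4}$)
$f{\left(p \right)} = \frac{1}{- \frac{5}{4} + p}$ ($f{\left(p \right)} = \frac{1}{p - \frac{5}{4}} = \frac{1}{- \frac{5}{4} + p}$)
$D{\left(q,P \right)} = 1$ ($D{\left(q,P \right)} = 3 - 2 = 1$)
$\left(158 - 249\right) \left(-338 + \sqrt{-133 + D{\left(f{\left(6 \right)},-12 \right)}}\right) = \left(158 - 249\right) \left(-338 + \sqrt{-133 + 1}\right) = - 91 \left(-338 + \sqrt{-132}\right) = - 91 \left(-338 + 2 i \sqrt{33}\right) = 30758 - 182 i \sqrt{33}$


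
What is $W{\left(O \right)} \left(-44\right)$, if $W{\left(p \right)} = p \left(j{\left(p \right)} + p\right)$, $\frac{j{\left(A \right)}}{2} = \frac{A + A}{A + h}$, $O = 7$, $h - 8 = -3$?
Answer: $- \frac{8624}{3} \approx -2874.7$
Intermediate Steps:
$h = 5$ ($h = 8 - 3 = 5$)
$j{\left(A \right)} = \frac{4 A}{5 + A}$ ($j{\left(A \right)} = 2 \frac{A + A}{A + 5} = 2 \frac{2 A}{5 + A} = \frac{4 A}{5 + A}$)
$W{\left(p \right)} = p \left(p + \frac{4 p}{5 + p}\right)$ ($W{\left(p \right)} = p \left(\frac{4 p}{5 + p} + p\right) = p \left(p + \frac{4 p}{5 + p}\right)$)
$W{\left(O \right)} \left(-44\right) = \frac{7^{2} \left(9 + 7\right)}{5 + 7} \left(-44\right) = 49 \cdot \frac{1}{12} \cdot 16 \left(-44\right) = \frac{196}{3} \left(-44\right) = - \frac{8624}{3}$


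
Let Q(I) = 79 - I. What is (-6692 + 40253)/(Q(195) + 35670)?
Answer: 33561/35554 ≈ 0.94394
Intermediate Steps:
(-6692 + 40253)/(Q(195) + 35670) = (-6692 + 40253)/((79 - 1*195) + 35670) = 33561/((79 - 195) + 35670) = 33561/(-116 + 35670) = 33561/35554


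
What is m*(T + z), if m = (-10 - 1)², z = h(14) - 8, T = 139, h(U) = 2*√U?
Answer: 15851 + 242*√14 ≈ 16756.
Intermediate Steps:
z = -8 + 2*√14 (z = 2*√14 - 8 = -8 + 2*√14 ≈ -0.51669)
m = 121 (m = (-11)² = 121)
m*(T + z) = 121*(139 + (-8 + 2*√14)) = 121*(131 + 2*√14) = 15851 + 242*√14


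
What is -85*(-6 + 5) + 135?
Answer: 220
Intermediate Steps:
-85*(-6 + 5) + 135 = -85*(-1) + 135 = -17*(-5) + 135 = 85 + 135 = 220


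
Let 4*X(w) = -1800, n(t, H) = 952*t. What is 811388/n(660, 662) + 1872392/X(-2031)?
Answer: -9800801807/2356200 ≈ -4159.6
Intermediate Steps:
X(w) = -450 (X(w) = (¼)*(-1800) = -450)
811388/n(660, 662) + 1872392/X(-2031) = 811388/((952*660)) + 1872392/(-450) = 811388/628320 + 1872392*(-1/450) = 811388*(1/628320) - 936196/225 = 202847/157080 - 936196/225 = -9800801807/2356200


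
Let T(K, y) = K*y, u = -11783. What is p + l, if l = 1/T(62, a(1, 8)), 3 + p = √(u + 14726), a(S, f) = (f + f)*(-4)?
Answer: -11905/3968 + 3*√327 ≈ 51.249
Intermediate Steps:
a(S, f) = -8*f (a(S, f) = (2*f)*(-4) = -8*f)
p = -3 + 3*√327 (p = -3 + √(-11783 + 14726) = -3 + √2943 = -3 + 3*√327 ≈ 51.249)
l = -1/3968 (l = 1/(62*(-8*8)) = 1/(62*(-64)) = 1/(-3968) = -1/3968 ≈ -0.00025202)
p + l = (-3 + 3*√327) - 1/3968 = -11905/3968 + 3*√327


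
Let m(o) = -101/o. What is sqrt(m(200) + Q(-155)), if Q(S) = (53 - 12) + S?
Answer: I*sqrt(45802)/20 ≈ 10.701*I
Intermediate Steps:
Q(S) = 41 + S
sqrt(m(200) + Q(-155)) = sqrt(-101/200 + (41 - 155)) = sqrt(-101*1/200 - 114) = sqrt(-101/200 - 114) = sqrt(-22901/200) = I*sqrt(45802)/20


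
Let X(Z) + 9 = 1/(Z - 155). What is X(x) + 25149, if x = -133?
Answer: 7240319/288 ≈ 25140.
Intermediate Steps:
X(Z) = -9 + 1/(-155 + Z) (X(Z) = -9 + 1/(Z - 155) = -9 + 1/(-155 + Z))
X(x) + 25149 = (1396 - 9*(-133))/(-155 - 133) + 25149 = (1396 + 1197)/(-288) + 25149 = -1/288*2593 + 25149 = -2593/288 + 25149 = 7240319/288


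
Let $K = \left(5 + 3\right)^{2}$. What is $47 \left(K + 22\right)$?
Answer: $4042$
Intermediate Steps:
$K = 64$ ($K = 8^{2} = 64$)
$47 \left(K + 22\right) = 47 \left(64 + 22\right) = 47 \cdot 86 = 4042$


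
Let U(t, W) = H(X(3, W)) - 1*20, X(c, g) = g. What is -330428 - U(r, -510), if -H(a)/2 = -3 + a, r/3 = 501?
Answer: -331434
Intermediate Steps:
r = 1503 (r = 3*501 = 1503)
H(a) = 6 - 2*a (H(a) = -2*(-3 + a) = 6 - 2*a)
U(t, W) = -14 - 2*W (U(t, W) = (6 - 2*W) - 1*20 = (6 - 2*W) - 20 = -14 - 2*W)
-330428 - U(r, -510) = -330428 - (-14 - 2*(-510)) = -330428 - (-14 + 1020) = -330428 - 1*1006 = -330428 - 1006 = -331434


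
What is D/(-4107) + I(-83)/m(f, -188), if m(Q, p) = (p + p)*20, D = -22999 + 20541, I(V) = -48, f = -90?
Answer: 1167581/1930290 ≈ 0.60487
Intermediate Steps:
D = -2458
m(Q, p) = 40*p (m(Q, p) = (2*p)*20 = 40*p)
D/(-4107) + I(-83)/m(f, -188) = -2458/(-4107) - 48/(40*(-188)) = -2458*(-1/4107) - 48/(-7520) = 2458/4107 - 48*(-1/7520) = 2458/4107 + 3/470 = 1167581/1930290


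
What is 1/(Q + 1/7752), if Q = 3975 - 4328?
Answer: -7752/2736455 ≈ -0.0028329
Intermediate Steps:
Q = -353
1/(Q + 1/7752) = 1/(-353 + 1/7752) = 1/(-2736455/7752) = -7752/2736455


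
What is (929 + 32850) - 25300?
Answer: 8479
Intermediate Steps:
(929 + 32850) - 25300 = 33779 - 25300 = 8479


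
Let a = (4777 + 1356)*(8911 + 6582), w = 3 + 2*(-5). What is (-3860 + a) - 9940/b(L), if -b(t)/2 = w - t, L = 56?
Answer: 855131671/9 ≈ 9.5015e+7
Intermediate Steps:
w = -7 (w = 3 - 10 = -7)
a = 95018569 (a = 6133*15493 = 95018569)
b(t) = 14 + 2*t (b(t) = -2*(-7 - t) = 14 + 2*t)
(-3860 + a) - 9940/b(L) = (-3860 + 95018569) - 9940/(14 + 2*56) = 95014709 - 9940/(14 + 112) = 95014709 - 9940/126 = 95014709 - 9940*1/126 = 95014709 - 710/9 = 855131671/9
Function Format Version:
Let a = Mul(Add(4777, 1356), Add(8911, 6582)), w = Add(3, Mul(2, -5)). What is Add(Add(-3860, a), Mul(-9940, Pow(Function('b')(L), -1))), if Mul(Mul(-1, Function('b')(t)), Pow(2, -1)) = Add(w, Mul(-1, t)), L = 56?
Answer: Rational(855131671, 9) ≈ 9.5015e+7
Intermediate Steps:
w = -7 (w = Add(3, -10) = -7)
a = 95018569 (a = Mul(6133, 15493) = 95018569)
Function('b')(t) = Add(14, Mul(2, t)) (Function('b')(t) = Mul(-2, Add(-7, Mul(-1, t))) = Add(14, Mul(2, t)))
Add(Add(-3860, a), Mul(-9940, Pow(Function('b')(L), -1))) = Add(Add(-3860, 95018569), Mul(-9940, Pow(Add(14, Mul(2, 56)), -1))) = Add(95014709, Mul(-9940, Pow(Add(14, 112), -1))) = Add(95014709, Mul(-9940, Pow(126, -1))) = Add(95014709, Mul(-9940, Rational(1, 126))) = Add(95014709, Rational(-710, 9)) = Rational(855131671, 9)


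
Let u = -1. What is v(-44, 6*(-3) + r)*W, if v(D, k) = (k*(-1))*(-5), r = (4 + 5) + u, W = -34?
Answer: 1700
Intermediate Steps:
r = 8 (r = (4 + 5) - 1 = 9 - 1 = 8)
v(D, k) = 5*k (v(D, k) = -k*(-5) = 5*k)
v(-44, 6*(-3) + r)*W = (5*(6*(-3) + 8))*(-34) = (5*(-18 + 8))*(-34) = (5*(-10))*(-34) = -50*(-34) = 1700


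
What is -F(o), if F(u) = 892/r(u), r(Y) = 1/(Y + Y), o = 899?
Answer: -1603816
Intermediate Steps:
r(Y) = 1/(2*Y)
F(u) = 1784*u (F(u) = 892/((1/(2*u))) = 892*(2*u) = 1784*u)
-F(o) = -1784*899 = -1*1603816 = -1603816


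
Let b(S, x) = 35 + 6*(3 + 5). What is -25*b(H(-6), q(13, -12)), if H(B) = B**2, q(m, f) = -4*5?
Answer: -2075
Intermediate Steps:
q(m, f) = -20
b(S, x) = 83 (b(S, x) = 35 + 6*8 = 35 + 48 = 83)
-25*b(H(-6), q(13, -12)) = -25*83 = -2075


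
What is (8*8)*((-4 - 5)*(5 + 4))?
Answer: -5184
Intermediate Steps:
(8*8)*((-4 - 5)*(5 + 4)) = 64*(-9*9) = 64*(-81) = -5184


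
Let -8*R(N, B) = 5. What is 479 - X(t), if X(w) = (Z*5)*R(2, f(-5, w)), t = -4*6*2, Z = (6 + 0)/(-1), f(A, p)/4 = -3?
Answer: 1841/4 ≈ 460.25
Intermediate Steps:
f(A, p) = -12 (f(A, p) = 4*(-3) = -12)
Z = -6 (Z = 6*(-1) = -6)
R(N, B) = -5/8 (R(N, B) = -1/8*5 = -5/8)
t = -48 (t = -24*2 = -48)
X(w) = 75/4 (X(w) = -6*5*(-5/8) = -30*(-5/8) = 75/4)
479 - X(t) = 479 - 1*75/4 = 479 - 75/4 = 1841/4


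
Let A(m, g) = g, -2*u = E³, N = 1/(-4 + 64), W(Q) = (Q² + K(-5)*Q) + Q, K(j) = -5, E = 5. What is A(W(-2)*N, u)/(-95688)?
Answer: 125/191376 ≈ 0.00065316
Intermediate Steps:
W(Q) = Q² - 4*Q (W(Q) = (Q² - 5*Q) + Q = Q² - 4*Q)
N = 1/60 ≈ 0.016667
u = -125/2 (u = -½*5³ = -½*125 = -125/2 ≈ -62.500)
A(W(-2)*N, u)/(-95688) = -125/2/(-95688) = -125/2*(-1/95688) = 125/191376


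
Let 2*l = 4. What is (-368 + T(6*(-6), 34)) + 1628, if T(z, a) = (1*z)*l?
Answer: 1188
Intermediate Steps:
l = 2 (l = (½)*4 = 2)
T(z, a) = 2*z (T(z, a) = (1*z)*2 = z*2 = 2*z)
(-368 + T(6*(-6), 34)) + 1628 = (-368 + 2*(6*(-6))) + 1628 = (-368 + 2*(-36)) + 1628 = (-368 - 72) + 1628 = -440 + 1628 = 1188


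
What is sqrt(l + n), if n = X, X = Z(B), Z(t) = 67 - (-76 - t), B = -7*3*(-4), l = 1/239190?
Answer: sqrt(12987091573890)/239190 ≈ 15.067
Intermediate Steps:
l = 1/239190 ≈ 4.1808e-6
B = 84 (B = -21*(-4) = 84)
Z(t) = 143 + t (Z(t) = 67 + (76 + t) = 143 + t)
X = 227 (X = 143 + 84 = 227)
n = 227
sqrt(l + n) = sqrt(1/239190 + 227) = sqrt(54296131/239190) = sqrt(12987091573890)/239190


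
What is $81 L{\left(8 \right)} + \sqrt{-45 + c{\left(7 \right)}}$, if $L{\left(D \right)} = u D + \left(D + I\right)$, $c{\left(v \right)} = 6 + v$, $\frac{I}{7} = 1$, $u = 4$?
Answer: $3807 + 4 i \sqrt{2} \approx 3807.0 + 5.6569 i$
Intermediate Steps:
$I = 7$ ($I = 7 \cdot 1 = 7$)
$L{\left(D \right)} = 7 + 5 D$ ($L{\left(D \right)} = 4 D + \left(D + 7\right) = 4 D + \left(7 + D\right) = 7 + 5 D$)
$81 L{\left(8 \right)} + \sqrt{-45 + c{\left(7 \right)}} = 81 \left(7 + 5 \cdot 8\right) + \sqrt{-45 + \left(6 + 7\right)} = 81 \left(7 + 40\right) + \sqrt{-45 + 13} = 81 \cdot 47 + \sqrt{-32} = 3807 + 4 i \sqrt{2}$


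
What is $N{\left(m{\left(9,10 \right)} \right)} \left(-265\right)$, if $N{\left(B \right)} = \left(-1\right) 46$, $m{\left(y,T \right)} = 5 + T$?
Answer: $12190$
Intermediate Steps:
$N{\left(B \right)} = -46$
$N{\left(m{\left(9,10 \right)} \right)} \left(-265\right) = \left(-46\right) \left(-265\right) = 12190$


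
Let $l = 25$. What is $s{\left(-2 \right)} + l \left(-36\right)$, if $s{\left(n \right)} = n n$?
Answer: $-896$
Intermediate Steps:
$s{\left(n \right)} = n^{2}$
$s{\left(-2 \right)} + l \left(-36\right) = \left(-2\right)^{2} + 25 \left(-36\right) = 4 - 900 = -896$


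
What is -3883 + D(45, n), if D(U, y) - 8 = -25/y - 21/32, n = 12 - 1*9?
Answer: -372863/96 ≈ -3884.0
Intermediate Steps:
n = 3 (n = 12 - 9 = 3)
D(U, y) = 235/32 - 25/y (D(U, y) = 8 + (-25/y - 21/32) = 8 + (-21/32 - 25/y) = 235/32 - 25/y)
-3883 + D(45, n) = -3883 + (235/32 - 25/3) = -3883 - 95/96 = -372863/96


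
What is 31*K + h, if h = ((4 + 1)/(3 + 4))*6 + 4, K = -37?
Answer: -7971/7 ≈ -1138.7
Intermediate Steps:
h = 58/7 (h = (5/7)*6 + 4 = 30/7 + 4 = 58/7 ≈ 8.2857)
31*K + h = 31*(-37) + 58/7 = -1147 + 58/7 = -7971/7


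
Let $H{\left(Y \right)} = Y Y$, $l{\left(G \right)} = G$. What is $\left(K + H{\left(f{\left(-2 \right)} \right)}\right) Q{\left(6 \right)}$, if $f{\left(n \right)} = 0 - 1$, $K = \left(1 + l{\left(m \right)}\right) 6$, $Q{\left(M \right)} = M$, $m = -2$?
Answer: $-30$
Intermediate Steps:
$K = -6$ ($K = \left(1 - 2\right) 6 = \left(-1\right) 6 = -6$)
$f{\left(n \right)} = -1$
$H{\left(Y \right)} = Y^{2}$
$\left(K + H{\left(f{\left(-2 \right)} \right)}\right) Q{\left(6 \right)} = \left(-6 + \left(-1\right)^{2}\right) 6 = \left(-6 + 1\right) 6 = \left(-5\right) 6 = -30$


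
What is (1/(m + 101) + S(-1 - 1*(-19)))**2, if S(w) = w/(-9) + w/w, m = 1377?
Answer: 2181529/2184484 ≈ 0.99865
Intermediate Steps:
S(w) = 1 - w/9 (S(w) = w*(-1/9) + 1 = -w/9 + 1 = 1 - w/9)
(1/(m + 101) + S(-1 - 1*(-19)))**2 = (1/(1377 + 101) + (1 - (-1 - 1*(-19))/9))**2 = (1/1478 + (1 - (-1 + 19)/9))**2 = (1/1478 + (1 - 1/9*18))**2 = (1/1478 + (1 - 2))**2 = (1/1478 - 1)**2 = (-1477/1478)**2 = 2181529/2184484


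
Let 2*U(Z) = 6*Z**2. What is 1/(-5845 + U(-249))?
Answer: 1/180158 ≈ 5.5507e-6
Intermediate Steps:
U(Z) = 3*Z**2 (U(Z) = (6*Z**2)/2 = 3*Z**2)
1/(-5845 + U(-249)) = 1/(-5845 + 3*(-249)**2) = 1/(-5845 + 3*62001) = 1/(-5845 + 186003) = 1/180158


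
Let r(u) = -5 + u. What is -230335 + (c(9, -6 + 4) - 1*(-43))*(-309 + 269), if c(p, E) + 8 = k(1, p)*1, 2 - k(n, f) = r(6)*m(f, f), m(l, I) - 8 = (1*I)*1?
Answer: -231135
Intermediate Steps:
m(l, I) = 8 + I (m(l, I) = 8 + (1*I)*1 = 8 + I*1 = 8 + I)
k(n, f) = -6 - f (k(n, f) = 2 - (-5 + 6)*(8 + f) = 2 - (8 + f) = 2 + (-8 - f) = -6 - f)
c(p, E) = -14 - p (c(p, E) = -8 + (-6 - p)*1 = -8 + (-6 - p) = -14 - p)
-230335 + (c(9, -6 + 4) - 1*(-43))*(-309 + 269) = -230335 + ((-14 - 1*9) - 1*(-43))*(-309 + 269) = -230335 + ((-14 - 9) + 43)*(-40) = -230335 + (-23 + 43)*(-40) = -230335 + 20*(-40) = -230335 - 800 = -231135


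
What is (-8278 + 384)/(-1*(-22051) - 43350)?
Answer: 7894/21299 ≈ 0.37063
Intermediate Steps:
(-8278 + 384)/(-1*(-22051) - 43350) = -7894/(22051 - 43350) = -7894/(-21299) = -7894*(-1/21299) = 7894/21299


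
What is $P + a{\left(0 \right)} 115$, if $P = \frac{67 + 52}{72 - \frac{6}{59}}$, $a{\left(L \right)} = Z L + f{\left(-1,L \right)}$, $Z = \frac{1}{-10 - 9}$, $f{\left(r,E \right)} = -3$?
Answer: $- \frac{208067}{606} \approx -343.34$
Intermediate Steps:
$Z = - \frac{1}{19}$ ($Z = \frac{1}{-19} = - \frac{1}{19} \approx -0.052632$)
$a{\left(L \right)} = -3 - \frac{L}{19}$ ($a{\left(L \right)} = - \frac{L}{19} - 3 = -3 - \frac{L}{19}$)
$P = \frac{1003}{606}$ ($P = \frac{119}{72 - \frac{6}{59}} = \frac{119}{\frac{4242}{59}} = 119 \cdot \frac{59}{4242} = \frac{1003}{606} \approx 1.6551$)
$P + a{\left(0 \right)} 115 = \frac{1003}{606} + \left(-3 - 0\right) 115 = \frac{1003}{606} + \left(-3 + 0\right) 115 = \frac{1003}{606} - 345 = - \frac{208067}{606}$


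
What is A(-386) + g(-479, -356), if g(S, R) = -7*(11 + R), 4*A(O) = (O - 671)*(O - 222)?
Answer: 163079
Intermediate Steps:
A(O) = (-671 + O)*(-222 + O)/4 (A(O) = ((O - 671)*(O - 222))/4 = ((-671 + O)*(-222 + O))/4 = (-671 + O)*(-222 + O)/4)
g(S, R) = -77 - 7*R
A(-386) + g(-479, -356) = (74481/2 - 893/4*(-386) + (1/4)*(-386)**2) + (-77 - 7*(-356)) = (74481/2 + 172349/2 + (1/4)*148996) + (-77 + 2492) = (74481/2 + 172349/2 + 37249) + 2415 = 160664 + 2415 = 163079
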